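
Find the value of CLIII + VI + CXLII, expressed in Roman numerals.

CLIII = 153, VI = 6, CXLII = 142
153 + 6 = 159
159 + 142 = 301

CCCI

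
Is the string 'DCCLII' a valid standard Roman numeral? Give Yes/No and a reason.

'DCCLII': Check the rules: uses only the symbols I, V, X, L, C, D, M; no symbol is repeated more than three times in a row; V, L and D each appear at most once; no smaller symbol precedes a larger one (values never increase from left to right). Value: D (500) + C (100) + C (100) + L (50) + I (1) + I (1) = 752. So it is a valid standard Roman numeral.

Yes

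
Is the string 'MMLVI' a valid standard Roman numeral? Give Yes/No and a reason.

'MMLVI': Check the rules: uses only the symbols I, V, X, L, C, D, M; no symbol is repeated more than three times in a row; V, L and D each appear at most once; no smaller symbol precedes a larger one (values never increase from left to right). Value: M (1000) + M (1000) + L (50) + V (5) + I (1) = 2056. So it is a valid standard Roman numeral.

Yes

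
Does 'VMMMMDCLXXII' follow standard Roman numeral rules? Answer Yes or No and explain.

'VMMMMDCLXXII': More than 3 consecutive M's

No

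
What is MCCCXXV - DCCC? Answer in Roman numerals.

MCCCXXV = 1325
DCCC = 800
1325 - 800 = 525

DXXV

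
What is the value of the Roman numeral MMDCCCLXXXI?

MMDCCCLXXXI: M=1000, M=1000, D=500, C=100, C=100, C=100, L=50, X=10, X=10, X=10, I=1
1000 + 1000 + 500 + 100 + 100 + 100 + 50 + 10 + 10 + 10 + 1 = 2881

2881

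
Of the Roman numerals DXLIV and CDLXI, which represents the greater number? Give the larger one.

DXLIV = 544
CDLXI = 461
544 is larger

DXLIV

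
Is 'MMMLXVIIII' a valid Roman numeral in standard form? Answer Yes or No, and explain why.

'MMMLXVIIII': More than 3 consecutive I's

No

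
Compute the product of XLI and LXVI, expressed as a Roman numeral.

XLI = 41
LXVI = 66
41 × 66 = 2706

MMDCCVI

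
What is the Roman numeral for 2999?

Convert 2999 to Roman numerals:
  2999 contains 2×1000 (MM)
  999 contains 1×900 (CM)
  99 contains 1×90 (XC)
  9 contains 1×9 (IX)

MMCMXCIX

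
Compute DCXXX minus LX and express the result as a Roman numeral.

DCXXX = 630
LX = 60
630 - 60 = 570

DLXX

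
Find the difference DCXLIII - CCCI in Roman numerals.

DCXLIII = 643
CCCI = 301
643 - 301 = 342

CCCXLII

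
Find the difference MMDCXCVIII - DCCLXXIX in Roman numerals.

MMDCXCVIII = 2698
DCCLXXIX = 779
2698 - 779 = 1919

MCMXIX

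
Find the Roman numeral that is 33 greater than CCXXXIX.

CCXXXIX = 239
239 + 33 = 272

CCLXXII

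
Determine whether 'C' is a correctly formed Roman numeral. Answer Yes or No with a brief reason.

'C': Check the rules: uses only the symbols I, V, X, L, C, D, M; no symbol is repeated more than three times in a row; V, L and D each appear at most once; no smaller symbol precedes a larger one (values never increase from left to right). Value: C = 100. So it is a valid standard Roman numeral.

Yes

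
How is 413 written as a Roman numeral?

Convert 413 to Roman numerals:
  413 contains 1×400 (CD)
  13 contains 1×10 (X)
  3 contains 3×1 (III)

CDXIII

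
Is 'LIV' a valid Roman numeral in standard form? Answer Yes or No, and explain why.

'LIV': Check the rules: uses only the symbols I, V, X, L, C, D, M; no symbol is repeated more than three times in a row; V, L and D each appear at most once; the only place a smaller symbol precedes a larger one is the allowed subtractive pair IV, the symbol right after such a pair (if any) is smaller than the pair's first symbol, and otherwise the values never increase from left to right. Value: L (50) + IV (4) = 54. So it is a valid standard Roman numeral.

Yes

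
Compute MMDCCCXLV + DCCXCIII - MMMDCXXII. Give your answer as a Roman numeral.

MMDCCCXLV = 2845, DCCXCIII = 793, MMMDCXXII = 3622
2845 + 793 = 3638
3638 - 3622 = 16

XVI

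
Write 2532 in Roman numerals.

Convert 2532 to Roman numerals:
  2532 contains 2×1000 (MM)
  532 contains 1×500 (D)
  32 contains 3×10 (XXX)
  2 contains 2×1 (II)

MMDXXXII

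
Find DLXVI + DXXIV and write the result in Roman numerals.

DLXVI = 566
DXXIV = 524
566 + 524 = 1090

MXC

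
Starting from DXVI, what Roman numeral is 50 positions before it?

DXVI = 516
516 - 50 = 466

CDLXVI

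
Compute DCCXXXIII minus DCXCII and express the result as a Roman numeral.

DCCXXXIII = 733
DCXCII = 692
733 - 692 = 41

XLI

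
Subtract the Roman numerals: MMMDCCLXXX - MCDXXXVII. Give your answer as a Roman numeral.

MMMDCCLXXX = 3780
MCDXXXVII = 1437
3780 - 1437 = 2343

MMCCCXLIII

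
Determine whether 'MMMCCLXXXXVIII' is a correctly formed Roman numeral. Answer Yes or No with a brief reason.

'MMMCCLXXXXVIII': More than 3 consecutive X's

No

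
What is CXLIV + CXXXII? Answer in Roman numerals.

CXLIV = 144
CXXXII = 132
144 + 132 = 276

CCLXXVI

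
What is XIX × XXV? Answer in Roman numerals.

XIX = 19
XXV = 25
19 × 25 = 475

CDLXXV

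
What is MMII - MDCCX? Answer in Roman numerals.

MMII = 2002
MDCCX = 1710
2002 - 1710 = 292

CCXCII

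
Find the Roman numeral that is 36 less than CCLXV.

CCLXV = 265
265 - 36 = 229

CCXXIX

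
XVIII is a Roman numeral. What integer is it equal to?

XVIII: X=10, V=5, I=1, I=1, I=1
10 + 5 + 1 + 1 + 1 = 18

18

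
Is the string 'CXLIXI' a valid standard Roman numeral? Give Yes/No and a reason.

'CXLIXI': I cannot come right after the subtractive pair IX: once I is subtracted in IX, the next symbol must be smaller than I

No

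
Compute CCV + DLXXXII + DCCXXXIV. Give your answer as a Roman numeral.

CCV = 205, DLXXXII = 582, DCCXXXIV = 734
205 + 582 = 787
787 + 734 = 1521

MDXXI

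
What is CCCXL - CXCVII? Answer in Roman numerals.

CCCXL = 340
CXCVII = 197
340 - 197 = 143

CXLIII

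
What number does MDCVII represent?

MDCVII: M=1000, D=500, C=100, V=5, I=1, I=1
1000 + 500 + 100 + 5 + 1 + 1 = 1607

1607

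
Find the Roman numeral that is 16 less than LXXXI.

LXXXI = 81
81 - 16 = 65

LXV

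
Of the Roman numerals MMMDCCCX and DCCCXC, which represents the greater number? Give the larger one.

MMMDCCCX = 3810
DCCCXC = 890
3810 is larger

MMMDCCCX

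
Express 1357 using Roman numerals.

Convert 1357 to Roman numerals:
  1357 contains 1×1000 (M)
  357 contains 3×100 (CCC)
  57 contains 1×50 (L)
  7 contains 1×5 (V)
  2 contains 2×1 (II)

MCCCLVII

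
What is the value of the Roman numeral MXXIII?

MXXIII: M=1000, X=10, X=10, I=1, I=1, I=1
1000 + 10 + 10 + 1 + 1 + 1 = 1023

1023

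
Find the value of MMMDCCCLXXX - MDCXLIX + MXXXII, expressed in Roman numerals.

MMMDCCCLXXX = 3880, MDCXLIX = 1649, MXXXII = 1032
3880 - 1649 = 2231
2231 + 1032 = 3263

MMMCCLXIII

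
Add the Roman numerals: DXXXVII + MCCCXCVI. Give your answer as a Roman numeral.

DXXXVII = 537
MCCCXCVI = 1396
537 + 1396 = 1933

MCMXXXIII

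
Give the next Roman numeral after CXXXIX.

CXXXIX = 139, so the next integer is 139 + 1 = 140

CXL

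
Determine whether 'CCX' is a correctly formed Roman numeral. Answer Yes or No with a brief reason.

'CCX': Check the rules: uses only the symbols I, V, X, L, C, D, M; no symbol is repeated more than three times in a row; V, L and D each appear at most once; no smaller symbol precedes a larger one (values never increase from left to right). Value: C (100) + C (100) + X (10) = 210. So it is a valid standard Roman numeral.

Yes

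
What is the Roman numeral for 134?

Convert 134 to Roman numerals:
  134 contains 1×100 (C)
  34 contains 3×10 (XXX)
  4 contains 1×4 (IV)

CXXXIV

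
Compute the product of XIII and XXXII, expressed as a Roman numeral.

XIII = 13
XXXII = 32
13 × 32 = 416

CDXVI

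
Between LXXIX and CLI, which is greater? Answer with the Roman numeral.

LXXIX = 79
CLI = 151
151 is larger

CLI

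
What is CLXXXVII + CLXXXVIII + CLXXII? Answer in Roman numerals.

CLXXXVII = 187, CLXXXVIII = 188, CLXXII = 172
187 + 188 = 375
375 + 172 = 547

DXLVII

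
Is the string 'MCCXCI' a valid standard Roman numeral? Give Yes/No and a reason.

'MCCXCI': Check the rules: uses only the symbols I, V, X, L, C, D, M; no symbol is repeated more than three times in a row; V, L and D each appear at most once; the only place a smaller symbol precedes a larger one is the allowed subtractive pair XC, the symbol right after such a pair (if any) is smaller than the pair's first symbol, and otherwise the values never increase from left to right. Value: M (1000) + C (100) + C (100) + XC (90) + I (1) = 1291. So it is a valid standard Roman numeral.

Yes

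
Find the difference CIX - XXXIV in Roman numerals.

CIX = 109
XXXIV = 34
109 - 34 = 75

LXXV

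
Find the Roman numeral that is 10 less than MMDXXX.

MMDXXX = 2530
2530 - 10 = 2520

MMDXX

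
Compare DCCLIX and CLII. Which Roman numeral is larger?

DCCLIX = 759
CLII = 152
759 is larger

DCCLIX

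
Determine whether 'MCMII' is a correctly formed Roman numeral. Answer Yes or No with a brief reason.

'MCMII': Check the rules: uses only the symbols I, V, X, L, C, D, M; no symbol is repeated more than three times in a row; V, L and D each appear at most once; the only place a smaller symbol precedes a larger one is the allowed subtractive pair CM, the symbol right after such a pair (if any) is smaller than the pair's first symbol, and otherwise the values never increase from left to right. Value: M (1000) + CM (900) + I (1) + I (1) = 1902. So it is a valid standard Roman numeral.

Yes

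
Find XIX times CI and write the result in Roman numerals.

XIX = 19
CI = 101
19 × 101 = 1919

MCMXIX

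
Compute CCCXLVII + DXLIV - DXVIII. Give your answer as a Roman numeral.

CCCXLVII = 347, DXLIV = 544, DXVIII = 518
347 + 544 = 891
891 - 518 = 373

CCCLXXIII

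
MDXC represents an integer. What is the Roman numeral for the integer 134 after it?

MDXC = 1590
1590 + 134 = 1724

MDCCXXIV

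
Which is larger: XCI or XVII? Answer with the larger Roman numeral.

XCI = 91
XVII = 17
91 is larger

XCI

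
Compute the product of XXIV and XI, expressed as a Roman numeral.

XXIV = 24
XI = 11
24 × 11 = 264

CCLXIV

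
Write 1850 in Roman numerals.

Convert 1850 to Roman numerals:
  1850 contains 1×1000 (M)
  850 contains 1×500 (D)
  350 contains 3×100 (CCC)
  50 contains 1×50 (L)

MDCCCL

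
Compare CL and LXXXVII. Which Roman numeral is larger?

CL = 150
LXXXVII = 87
150 is larger

CL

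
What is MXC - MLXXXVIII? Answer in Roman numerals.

MXC = 1090
MLXXXVIII = 1088
1090 - 1088 = 2

II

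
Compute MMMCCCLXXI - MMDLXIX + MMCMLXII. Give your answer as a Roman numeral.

MMMCCCLXXI = 3371, MMDLXIX = 2569, MMCMLXII = 2962
3371 - 2569 = 802
802 + 2962 = 3764

MMMDCCLXIV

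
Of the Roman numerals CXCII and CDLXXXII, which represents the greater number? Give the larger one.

CXCII = 192
CDLXXXII = 482
482 is larger

CDLXXXII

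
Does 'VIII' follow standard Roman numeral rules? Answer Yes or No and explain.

'VIII': Check the rules: uses only the symbols I, V, X, L, C, D, M; no symbol is repeated more than three times in a row; V, L and D each appear at most once; no smaller symbol precedes a larger one (values never increase from left to right). Value: V (5) + I (1) + I (1) + I (1) = 8. So it is a valid standard Roman numeral.

Yes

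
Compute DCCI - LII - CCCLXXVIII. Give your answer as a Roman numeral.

DCCI = 701, LII = 52, CCCLXXVIII = 378
701 - 52 = 649
649 - 378 = 271

CCLXXI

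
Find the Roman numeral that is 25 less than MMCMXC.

MMCMXC = 2990
2990 - 25 = 2965

MMCMLXV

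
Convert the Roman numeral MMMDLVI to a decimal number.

MMMDLVI: M=1000, M=1000, M=1000, D=500, L=50, V=5, I=1
1000 + 1000 + 1000 + 500 + 50 + 5 + 1 = 3556

3556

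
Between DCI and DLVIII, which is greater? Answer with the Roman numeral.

DCI = 601
DLVIII = 558
601 is larger

DCI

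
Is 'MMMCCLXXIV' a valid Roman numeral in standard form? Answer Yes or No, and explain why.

'MMMCCLXXIV': Check the rules: uses only the symbols I, V, X, L, C, D, M; no symbol is repeated more than three times in a row; V, L and D each appear at most once; the only place a smaller symbol precedes a larger one is the allowed subtractive pair IV, the symbol right after such a pair (if any) is smaller than the pair's first symbol, and otherwise the values never increase from left to right. Value: M (1000) + M (1000) + M (1000) + C (100) + C (100) + L (50) + X (10) + X (10) + IV (4) = 3274. So it is a valid standard Roman numeral.

Yes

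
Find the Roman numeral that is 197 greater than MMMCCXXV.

MMMCCXXV = 3225
3225 + 197 = 3422

MMMCDXXII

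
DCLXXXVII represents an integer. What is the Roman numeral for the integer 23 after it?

DCLXXXVII = 687
687 + 23 = 710

DCCX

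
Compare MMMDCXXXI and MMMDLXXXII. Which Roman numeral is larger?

MMMDCXXXI = 3631
MMMDLXXXII = 3582
3631 is larger

MMMDCXXXI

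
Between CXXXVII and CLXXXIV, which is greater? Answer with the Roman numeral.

CXXXVII = 137
CLXXXIV = 184
184 is larger

CLXXXIV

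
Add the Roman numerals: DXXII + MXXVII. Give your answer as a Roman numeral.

DXXII = 522
MXXVII = 1027
522 + 1027 = 1549

MDXLIX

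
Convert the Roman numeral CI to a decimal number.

CI: C=100, I=1
100 + 1 = 101

101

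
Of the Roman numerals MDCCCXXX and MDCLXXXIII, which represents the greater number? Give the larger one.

MDCCCXXX = 1830
MDCLXXXIII = 1683
1830 is larger

MDCCCXXX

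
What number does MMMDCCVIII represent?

MMMDCCVIII: M=1000, M=1000, M=1000, D=500, C=100, C=100, V=5, I=1, I=1, I=1
1000 + 1000 + 1000 + 500 + 100 + 100 + 5 + 1 + 1 + 1 = 3708

3708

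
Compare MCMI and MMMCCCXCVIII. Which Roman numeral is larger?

MCMI = 1901
MMMCCCXCVIII = 3398
3398 is larger

MMMCCCXCVIII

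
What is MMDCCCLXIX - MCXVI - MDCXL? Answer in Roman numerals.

MMDCCCLXIX = 2869, MCXVI = 1116, MDCXL = 1640
2869 - 1116 = 1753
1753 - 1640 = 113

CXIII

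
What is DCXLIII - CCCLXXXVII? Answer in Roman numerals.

DCXLIII = 643
CCCLXXXVII = 387
643 - 387 = 256

CCLVI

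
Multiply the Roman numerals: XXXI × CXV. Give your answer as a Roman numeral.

XXXI = 31
CXV = 115
31 × 115 = 3565

MMMDLXV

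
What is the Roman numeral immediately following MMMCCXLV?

MMMCCXLV = 3245; next is 3246

MMMCCXLVI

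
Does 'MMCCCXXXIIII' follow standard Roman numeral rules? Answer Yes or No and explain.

'MMCCCXXXIIII': More than 3 consecutive I's

No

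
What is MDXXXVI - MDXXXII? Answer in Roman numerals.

MDXXXVI = 1536
MDXXXII = 1532
1536 - 1532 = 4

IV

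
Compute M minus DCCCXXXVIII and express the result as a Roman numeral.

M = 1000
DCCCXXXVIII = 838
1000 - 838 = 162

CLXII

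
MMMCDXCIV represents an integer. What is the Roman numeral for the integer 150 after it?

MMMCDXCIV = 3494
3494 + 150 = 3644

MMMDCXLIV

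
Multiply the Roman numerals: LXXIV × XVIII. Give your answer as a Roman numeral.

LXXIV = 74
XVIII = 18
74 × 18 = 1332

MCCCXXXII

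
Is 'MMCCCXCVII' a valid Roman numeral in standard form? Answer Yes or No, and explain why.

'MMCCCXCVII': Check the rules: uses only the symbols I, V, X, L, C, D, M; no symbol is repeated more than three times in a row; V, L and D each appear at most once; the only place a smaller symbol precedes a larger one is the allowed subtractive pair XC, the symbol right after such a pair (if any) is smaller than the pair's first symbol, and otherwise the values never increase from left to right. Value: M (1000) + M (1000) + C (100) + C (100) + C (100) + XC (90) + V (5) + I (1) + I (1) = 2397. So it is a valid standard Roman numeral.

Yes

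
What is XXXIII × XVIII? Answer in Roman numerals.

XXXIII = 33
XVIII = 18
33 × 18 = 594

DXCIV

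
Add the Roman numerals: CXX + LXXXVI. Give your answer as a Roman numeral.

CXX = 120
LXXXVI = 86
120 + 86 = 206

CCVI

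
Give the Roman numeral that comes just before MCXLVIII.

MCXLVIII = 1148; previous is 1147

MCXLVII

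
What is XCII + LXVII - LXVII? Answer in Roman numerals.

XCII = 92, LXVII = 67, LXVII = 67
92 + 67 = 159
159 - 67 = 92

XCII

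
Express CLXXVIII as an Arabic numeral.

CLXXVIII: C=100, L=50, X=10, X=10, V=5, I=1, I=1, I=1
100 + 50 + 10 + 10 + 5 + 1 + 1 + 1 = 178

178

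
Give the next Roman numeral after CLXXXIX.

CLXXXIX = 189, so the next integer is 189 + 1 = 190

CXC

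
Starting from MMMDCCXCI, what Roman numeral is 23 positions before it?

MMMDCCXCI = 3791
3791 - 23 = 3768

MMMDCCLXVIII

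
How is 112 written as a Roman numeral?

Convert 112 to Roman numerals:
  112 contains 1×100 (C)
  12 contains 1×10 (X)
  2 contains 2×1 (II)

CXII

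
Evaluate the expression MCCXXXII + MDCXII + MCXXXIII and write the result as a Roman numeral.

MCCXXXII = 1232, MDCXII = 1612, MCXXXIII = 1133
1232 + 1612 = 2844
2844 + 1133 = 3977

MMMCMLXXVII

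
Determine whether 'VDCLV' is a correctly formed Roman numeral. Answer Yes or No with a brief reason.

'VDCLV': V should not appear more than once

No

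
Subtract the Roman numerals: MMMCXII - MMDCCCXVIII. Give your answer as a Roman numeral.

MMMCXII = 3112
MMDCCCXVIII = 2818
3112 - 2818 = 294

CCXCIV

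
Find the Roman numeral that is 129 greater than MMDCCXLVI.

MMDCCXLVI = 2746
2746 + 129 = 2875

MMDCCCLXXV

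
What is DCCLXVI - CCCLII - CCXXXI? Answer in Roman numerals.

DCCLXVI = 766, CCCLII = 352, CCXXXI = 231
766 - 352 = 414
414 - 231 = 183

CLXXXIII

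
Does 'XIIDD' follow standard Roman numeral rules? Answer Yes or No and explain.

'XIIDD': D should not appear more than once

No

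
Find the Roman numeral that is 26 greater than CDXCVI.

CDXCVI = 496
496 + 26 = 522

DXXII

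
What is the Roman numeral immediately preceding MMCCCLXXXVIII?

MMCCCLXXXVIII = 2388, so the previous integer is 2388 - 1 = 2387

MMCCCLXXXVII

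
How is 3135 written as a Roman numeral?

Convert 3135 to Roman numerals:
  3135 contains 3×1000 (MMM)
  135 contains 1×100 (C)
  35 contains 3×10 (XXX)
  5 contains 1×5 (V)

MMMCXXXV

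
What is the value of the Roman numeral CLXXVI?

CLXXVI: C=100, L=50, X=10, X=10, V=5, I=1
100 + 50 + 10 + 10 + 5 + 1 = 176

176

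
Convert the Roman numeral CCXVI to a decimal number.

CCXVI: C=100, C=100, X=10, V=5, I=1
100 + 100 + 10 + 5 + 1 = 216

216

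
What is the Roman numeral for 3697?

Convert 3697 to Roman numerals:
  3697 contains 3×1000 (MMM)
  697 contains 1×500 (D)
  197 contains 1×100 (C)
  97 contains 1×90 (XC)
  7 contains 1×5 (V)
  2 contains 2×1 (II)

MMMDCXCVII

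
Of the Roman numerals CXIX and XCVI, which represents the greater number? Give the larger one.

CXIX = 119
XCVI = 96
119 is larger

CXIX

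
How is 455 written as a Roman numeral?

Convert 455 to Roman numerals:
  455 contains 1×400 (CD)
  55 contains 1×50 (L)
  5 contains 1×5 (V)

CDLV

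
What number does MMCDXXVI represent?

MMCDXXVI: M=1000, M=1000, CD=400, X=10, X=10, V=5, I=1
1000 + 1000 + 400 + 10 + 10 + 5 + 1 = 2426

2426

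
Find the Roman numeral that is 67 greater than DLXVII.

DLXVII = 567
567 + 67 = 634

DCXXXIV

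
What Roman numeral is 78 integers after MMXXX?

MMXXX = 2030
2030 + 78 = 2108

MMCVIII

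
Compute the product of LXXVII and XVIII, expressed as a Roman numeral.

LXXVII = 77
XVIII = 18
77 × 18 = 1386

MCCCLXXXVI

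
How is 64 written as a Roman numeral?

Convert 64 to Roman numerals:
  64 contains 1×50 (L)
  14 contains 1×10 (X)
  4 contains 1×4 (IV)

LXIV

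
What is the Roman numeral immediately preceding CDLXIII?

CDLXIII = 463, so the previous integer is 463 - 1 = 462

CDLXII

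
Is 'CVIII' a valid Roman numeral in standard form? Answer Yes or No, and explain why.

'CVIII': Check the rules: uses only the symbols I, V, X, L, C, D, M; no symbol is repeated more than three times in a row; V, L and D each appear at most once; no smaller symbol precedes a larger one (values never increase from left to right). Value: C (100) + V (5) + I (1) + I (1) + I (1) = 108. So it is a valid standard Roman numeral.

Yes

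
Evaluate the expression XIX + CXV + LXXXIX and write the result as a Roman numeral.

XIX = 19, CXV = 115, LXXXIX = 89
19 + 115 = 134
134 + 89 = 223

CCXXIII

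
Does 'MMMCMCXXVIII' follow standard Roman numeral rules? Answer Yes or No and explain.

'MMMCMCXXVIII': C cannot come right after the subtractive pair CM: once C is subtracted in CM, the next symbol must be smaller than C

No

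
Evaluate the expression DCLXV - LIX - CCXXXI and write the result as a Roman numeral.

DCLXV = 665, LIX = 59, CCXXXI = 231
665 - 59 = 606
606 - 231 = 375

CCCLXXV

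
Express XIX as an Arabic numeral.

XIX: X=10, IX=9
10 + 9 = 19

19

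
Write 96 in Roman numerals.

Convert 96 to Roman numerals:
  96 contains 1×90 (XC)
  6 contains 1×5 (V)
  1 contains 1×1 (I)

XCVI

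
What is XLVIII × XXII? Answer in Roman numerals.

XLVIII = 48
XXII = 22
48 × 22 = 1056

MLVI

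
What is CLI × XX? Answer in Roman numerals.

CLI = 151
XX = 20
151 × 20 = 3020

MMMXX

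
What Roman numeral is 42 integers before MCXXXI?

MCXXXI = 1131
1131 - 42 = 1089

MLXXXIX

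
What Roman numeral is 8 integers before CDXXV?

CDXXV = 425
425 - 8 = 417

CDXVII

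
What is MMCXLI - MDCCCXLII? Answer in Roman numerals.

MMCXLI = 2141
MDCCCXLII = 1842
2141 - 1842 = 299

CCXCIX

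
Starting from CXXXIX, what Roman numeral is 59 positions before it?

CXXXIX = 139
139 - 59 = 80

LXXX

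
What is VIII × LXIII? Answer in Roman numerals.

VIII = 8
LXIII = 63
8 × 63 = 504

DIV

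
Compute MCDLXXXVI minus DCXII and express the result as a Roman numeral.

MCDLXXXVI = 1486
DCXII = 612
1486 - 612 = 874

DCCCLXXIV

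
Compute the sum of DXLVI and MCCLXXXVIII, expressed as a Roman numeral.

DXLVI = 546
MCCLXXXVIII = 1288
546 + 1288 = 1834

MDCCCXXXIV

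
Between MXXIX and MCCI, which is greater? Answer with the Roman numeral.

MXXIX = 1029
MCCI = 1201
1201 is larger

MCCI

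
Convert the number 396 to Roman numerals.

Convert 396 to Roman numerals:
  396 contains 3×100 (CCC)
  96 contains 1×90 (XC)
  6 contains 1×5 (V)
  1 contains 1×1 (I)

CCCXCVI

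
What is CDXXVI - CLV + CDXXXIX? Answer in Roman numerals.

CDXXVI = 426, CLV = 155, CDXXXIX = 439
426 - 155 = 271
271 + 439 = 710

DCCX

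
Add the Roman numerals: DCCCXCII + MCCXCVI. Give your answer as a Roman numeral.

DCCCXCII = 892
MCCXCVI = 1296
892 + 1296 = 2188

MMCLXXXVIII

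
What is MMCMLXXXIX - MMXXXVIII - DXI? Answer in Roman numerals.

MMCMLXXXIX = 2989, MMXXXVIII = 2038, DXI = 511
2989 - 2038 = 951
951 - 511 = 440

CDXL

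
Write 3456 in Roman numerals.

Convert 3456 to Roman numerals:
  3456 contains 3×1000 (MMM)
  456 contains 1×400 (CD)
  56 contains 1×50 (L)
  6 contains 1×5 (V)
  1 contains 1×1 (I)

MMMCDLVI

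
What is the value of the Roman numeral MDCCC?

MDCCC: M=1000, D=500, C=100, C=100, C=100
1000 + 500 + 100 + 100 + 100 = 1800

1800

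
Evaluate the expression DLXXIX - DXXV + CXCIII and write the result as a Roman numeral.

DLXXIX = 579, DXXV = 525, CXCIII = 193
579 - 525 = 54
54 + 193 = 247

CCXLVII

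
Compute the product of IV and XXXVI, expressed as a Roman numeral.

IV = 4
XXXVI = 36
4 × 36 = 144

CXLIV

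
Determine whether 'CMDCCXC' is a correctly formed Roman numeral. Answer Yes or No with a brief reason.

'CMDCCXC': C (position 1) comes before the larger symbol D (position 3) without being directly in front of it as a subtractive pair; apart from IV, IX, XL, XC, CD and CM, symbols must go from largest to smallest

No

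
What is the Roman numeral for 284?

Convert 284 to Roman numerals:
  284 contains 2×100 (CC)
  84 contains 1×50 (L)
  34 contains 3×10 (XXX)
  4 contains 1×4 (IV)

CCLXXXIV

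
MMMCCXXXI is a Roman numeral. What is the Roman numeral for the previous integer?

MMMCCXXXI = 3231; previous is 3230

MMMCCXXX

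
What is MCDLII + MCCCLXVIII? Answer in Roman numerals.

MCDLII = 1452
MCCCLXVIII = 1368
1452 + 1368 = 2820

MMDCCCXX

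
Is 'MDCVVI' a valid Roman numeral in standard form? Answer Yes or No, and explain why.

'MDCVVI': V should not appear more than once

No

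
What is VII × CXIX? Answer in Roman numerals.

VII = 7
CXIX = 119
7 × 119 = 833

DCCCXXXIII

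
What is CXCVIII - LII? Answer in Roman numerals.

CXCVIII = 198
LII = 52
198 - 52 = 146

CXLVI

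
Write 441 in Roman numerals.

Convert 441 to Roman numerals:
  441 contains 1×400 (CD)
  41 contains 1×40 (XL)
  1 contains 1×1 (I)

CDXLI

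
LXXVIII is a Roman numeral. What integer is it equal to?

LXXVIII: L=50, X=10, X=10, V=5, I=1, I=1, I=1
50 + 10 + 10 + 5 + 1 + 1 + 1 = 78

78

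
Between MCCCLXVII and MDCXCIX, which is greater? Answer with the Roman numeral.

MCCCLXVII = 1367
MDCXCIX = 1699
1699 is larger

MDCXCIX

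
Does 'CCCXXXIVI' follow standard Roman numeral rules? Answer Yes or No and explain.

'CCCXXXIVI': I cannot come right after the subtractive pair IV: once I is subtracted in IV, the next symbol must be smaller than I

No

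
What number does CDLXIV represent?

CDLXIV: CD=400, L=50, X=10, IV=4
400 + 50 + 10 + 4 = 464

464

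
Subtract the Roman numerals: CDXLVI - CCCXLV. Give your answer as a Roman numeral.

CDXLVI = 446
CCCXLV = 345
446 - 345 = 101

CI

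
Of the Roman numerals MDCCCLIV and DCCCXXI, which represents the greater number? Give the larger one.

MDCCCLIV = 1854
DCCCXXI = 821
1854 is larger

MDCCCLIV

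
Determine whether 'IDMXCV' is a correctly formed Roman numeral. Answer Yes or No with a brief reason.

'IDMXCV': Invalid subtractive combination: ID

No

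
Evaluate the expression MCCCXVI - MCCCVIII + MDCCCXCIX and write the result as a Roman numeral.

MCCCXVI = 1316, MCCCVIII = 1308, MDCCCXCIX = 1899
1316 - 1308 = 8
8 + 1899 = 1907

MCMVII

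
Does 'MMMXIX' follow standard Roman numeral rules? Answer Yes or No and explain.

'MMMXIX': Check the rules: uses only the symbols I, V, X, L, C, D, M; no symbol is repeated more than three times in a row; V, L and D each appear at most once; the only place a smaller symbol precedes a larger one is the allowed subtractive pair IX, the symbol right after such a pair (if any) is smaller than the pair's first symbol, and otherwise the values never increase from left to right. Value: M (1000) + M (1000) + M (1000) + X (10) + IX (9) = 3019. So it is a valid standard Roman numeral.

Yes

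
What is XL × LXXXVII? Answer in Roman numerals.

XL = 40
LXXXVII = 87
40 × 87 = 3480

MMMCDLXXX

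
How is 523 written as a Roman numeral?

Convert 523 to Roman numerals:
  523 contains 1×500 (D)
  23 contains 2×10 (XX)
  3 contains 3×1 (III)

DXXIII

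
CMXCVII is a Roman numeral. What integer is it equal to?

CMXCVII: CM=900, XC=90, V=5, I=1, I=1
900 + 90 + 5 + 1 + 1 = 997

997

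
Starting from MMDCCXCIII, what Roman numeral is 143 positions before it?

MMDCCXCIII = 2793
2793 - 143 = 2650

MMDCL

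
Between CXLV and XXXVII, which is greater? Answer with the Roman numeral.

CXLV = 145
XXXVII = 37
145 is larger

CXLV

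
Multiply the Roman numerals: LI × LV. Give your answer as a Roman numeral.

LI = 51
LV = 55
51 × 55 = 2805

MMDCCCV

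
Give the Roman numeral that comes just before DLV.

DLV = 555, so the previous integer is 555 - 1 = 554

DLIV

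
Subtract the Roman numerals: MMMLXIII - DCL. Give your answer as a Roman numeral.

MMMLXIII = 3063
DCL = 650
3063 - 650 = 2413

MMCDXIII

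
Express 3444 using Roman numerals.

Convert 3444 to Roman numerals:
  3444 contains 3×1000 (MMM)
  444 contains 1×400 (CD)
  44 contains 1×40 (XL)
  4 contains 1×4 (IV)

MMMCDXLIV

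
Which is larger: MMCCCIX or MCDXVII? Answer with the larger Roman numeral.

MMCCCIX = 2309
MCDXVII = 1417
2309 is larger

MMCCCIX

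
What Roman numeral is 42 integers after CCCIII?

CCCIII = 303
303 + 42 = 345

CCCXLV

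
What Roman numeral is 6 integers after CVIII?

CVIII = 108
108 + 6 = 114

CXIV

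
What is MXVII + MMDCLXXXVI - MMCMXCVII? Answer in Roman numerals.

MXVII = 1017, MMDCLXXXVI = 2686, MMCMXCVII = 2997
1017 + 2686 = 3703
3703 - 2997 = 706

DCCVI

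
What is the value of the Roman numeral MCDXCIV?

MCDXCIV: M=1000, CD=400, XC=90, IV=4
1000 + 400 + 90 + 4 = 1494

1494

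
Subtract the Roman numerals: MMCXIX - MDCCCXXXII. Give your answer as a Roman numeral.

MMCXIX = 2119
MDCCCXXXII = 1832
2119 - 1832 = 287

CCLXXXVII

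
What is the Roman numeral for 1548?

Convert 1548 to Roman numerals:
  1548 contains 1×1000 (M)
  548 contains 1×500 (D)
  48 contains 1×40 (XL)
  8 contains 1×5 (V)
  3 contains 3×1 (III)

MDXLVIII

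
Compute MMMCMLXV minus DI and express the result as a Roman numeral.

MMMCMLXV = 3965
DI = 501
3965 - 501 = 3464

MMMCDLXIV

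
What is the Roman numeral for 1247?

Convert 1247 to Roman numerals:
  1247 contains 1×1000 (M)
  247 contains 2×100 (CC)
  47 contains 1×40 (XL)
  7 contains 1×5 (V)
  2 contains 2×1 (II)

MCCXLVII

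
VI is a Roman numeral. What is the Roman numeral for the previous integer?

VI = 6; previous is 5

V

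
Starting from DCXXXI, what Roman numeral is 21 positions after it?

DCXXXI = 631
631 + 21 = 652

DCLII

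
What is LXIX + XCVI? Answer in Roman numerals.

LXIX = 69
XCVI = 96
69 + 96 = 165

CLXV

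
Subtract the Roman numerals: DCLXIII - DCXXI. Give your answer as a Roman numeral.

DCLXIII = 663
DCXXI = 621
663 - 621 = 42

XLII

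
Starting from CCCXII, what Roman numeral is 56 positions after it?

CCCXII = 312
312 + 56 = 368

CCCLXVIII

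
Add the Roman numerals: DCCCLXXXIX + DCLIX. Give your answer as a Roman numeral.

DCCCLXXXIX = 889
DCLIX = 659
889 + 659 = 1548

MDXLVIII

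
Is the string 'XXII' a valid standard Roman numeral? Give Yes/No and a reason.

'XXII': Check the rules: uses only the symbols I, V, X, L, C, D, M; no symbol is repeated more than three times in a row; V, L and D each appear at most once; no smaller symbol precedes a larger one (values never increase from left to right). Value: X (10) + X (10) + I (1) + I (1) = 22. So it is a valid standard Roman numeral.

Yes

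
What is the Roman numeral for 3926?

Convert 3926 to Roman numerals:
  3926 contains 3×1000 (MMM)
  926 contains 1×900 (CM)
  26 contains 2×10 (XX)
  6 contains 1×5 (V)
  1 contains 1×1 (I)

MMMCMXXVI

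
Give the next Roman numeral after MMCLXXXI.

MMCLXXXI = 2181, so the next integer is 2181 + 1 = 2182

MMCLXXXII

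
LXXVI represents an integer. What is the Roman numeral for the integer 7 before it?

LXXVI = 76
76 - 7 = 69

LXIX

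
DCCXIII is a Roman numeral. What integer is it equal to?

DCCXIII: D=500, C=100, C=100, X=10, I=1, I=1, I=1
500 + 100 + 100 + 10 + 1 + 1 + 1 = 713

713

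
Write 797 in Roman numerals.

Convert 797 to Roman numerals:
  797 contains 1×500 (D)
  297 contains 2×100 (CC)
  97 contains 1×90 (XC)
  7 contains 1×5 (V)
  2 contains 2×1 (II)

DCCXCVII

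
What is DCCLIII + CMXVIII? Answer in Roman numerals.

DCCLIII = 753
CMXVIII = 918
753 + 918 = 1671

MDCLXXI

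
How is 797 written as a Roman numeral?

Convert 797 to Roman numerals:
  797 contains 1×500 (D)
  297 contains 2×100 (CC)
  97 contains 1×90 (XC)
  7 contains 1×5 (V)
  2 contains 2×1 (II)

DCCXCVII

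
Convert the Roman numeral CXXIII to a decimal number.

CXXIII: C=100, X=10, X=10, I=1, I=1, I=1
100 + 10 + 10 + 1 + 1 + 1 = 123

123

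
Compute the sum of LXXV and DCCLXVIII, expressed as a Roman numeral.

LXXV = 75
DCCLXVIII = 768
75 + 768 = 843

DCCCXLIII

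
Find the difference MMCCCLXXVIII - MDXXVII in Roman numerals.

MMCCCLXXVIII = 2378
MDXXVII = 1527
2378 - 1527 = 851

DCCCLI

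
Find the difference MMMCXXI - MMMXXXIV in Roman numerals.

MMMCXXI = 3121
MMMXXXIV = 3034
3121 - 3034 = 87

LXXXVII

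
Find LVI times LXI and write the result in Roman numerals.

LVI = 56
LXI = 61
56 × 61 = 3416

MMMCDXVI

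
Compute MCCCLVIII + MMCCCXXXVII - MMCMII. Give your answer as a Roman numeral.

MCCCLVIII = 1358, MMCCCXXXVII = 2337, MMCMII = 2902
1358 + 2337 = 3695
3695 - 2902 = 793

DCCXCIII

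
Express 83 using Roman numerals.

Convert 83 to Roman numerals:
  83 contains 1×50 (L)
  33 contains 3×10 (XXX)
  3 contains 3×1 (III)

LXXXIII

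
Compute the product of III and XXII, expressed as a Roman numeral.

III = 3
XXII = 22
3 × 22 = 66

LXVI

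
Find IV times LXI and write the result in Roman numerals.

IV = 4
LXI = 61
4 × 61 = 244

CCXLIV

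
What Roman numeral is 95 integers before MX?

MX = 1010
1010 - 95 = 915

CMXV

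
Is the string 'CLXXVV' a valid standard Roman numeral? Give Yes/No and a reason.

'CLXXVV': V should not appear more than once

No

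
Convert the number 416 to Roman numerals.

Convert 416 to Roman numerals:
  416 contains 1×400 (CD)
  16 contains 1×10 (X)
  6 contains 1×5 (V)
  1 contains 1×1 (I)

CDXVI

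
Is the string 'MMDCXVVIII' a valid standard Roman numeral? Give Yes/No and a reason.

'MMDCXVVIII': V should not appear more than once

No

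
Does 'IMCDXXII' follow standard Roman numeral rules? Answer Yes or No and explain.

'IMCDXXII': Invalid subtractive combination: IM

No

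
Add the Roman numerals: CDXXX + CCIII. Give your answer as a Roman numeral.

CDXXX = 430
CCIII = 203
430 + 203 = 633

DCXXXIII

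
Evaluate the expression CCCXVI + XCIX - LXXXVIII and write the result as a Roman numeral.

CCCXVI = 316, XCIX = 99, LXXXVIII = 88
316 + 99 = 415
415 - 88 = 327

CCCXXVII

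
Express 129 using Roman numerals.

Convert 129 to Roman numerals:
  129 contains 1×100 (C)
  29 contains 2×10 (XX)
  9 contains 1×9 (IX)

CXXIX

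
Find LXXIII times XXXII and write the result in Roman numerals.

LXXIII = 73
XXXII = 32
73 × 32 = 2336

MMCCCXXXVI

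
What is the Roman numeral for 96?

Convert 96 to Roman numerals:
  96 contains 1×90 (XC)
  6 contains 1×5 (V)
  1 contains 1×1 (I)

XCVI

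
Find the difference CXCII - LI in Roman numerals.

CXCII = 192
LI = 51
192 - 51 = 141

CXLI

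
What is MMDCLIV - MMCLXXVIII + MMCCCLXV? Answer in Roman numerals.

MMDCLIV = 2654, MMCLXXVIII = 2178, MMCCCLXV = 2365
2654 - 2178 = 476
476 + 2365 = 2841

MMDCCCXLI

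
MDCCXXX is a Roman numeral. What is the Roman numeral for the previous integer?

MDCCXXX = 1730; previous is 1729

MDCCXXIX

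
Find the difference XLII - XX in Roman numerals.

XLII = 42
XX = 20
42 - 20 = 22

XXII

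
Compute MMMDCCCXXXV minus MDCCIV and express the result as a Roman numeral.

MMMDCCCXXXV = 3835
MDCCIV = 1704
3835 - 1704 = 2131

MMCXXXI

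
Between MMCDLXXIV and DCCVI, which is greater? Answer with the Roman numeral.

MMCDLXXIV = 2474
DCCVI = 706
2474 is larger

MMCDLXXIV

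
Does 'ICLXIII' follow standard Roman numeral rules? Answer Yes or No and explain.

'ICLXIII': Invalid subtractive combination: IC

No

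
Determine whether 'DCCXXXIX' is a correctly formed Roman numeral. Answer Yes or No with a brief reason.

'DCCXXXIX': Check the rules: uses only the symbols I, V, X, L, C, D, M; no symbol is repeated more than three times in a row; V, L and D each appear at most once; the only place a smaller symbol precedes a larger one is the allowed subtractive pair IX, the symbol right after such a pair (if any) is smaller than the pair's first symbol, and otherwise the values never increase from left to right. Value: D (500) + C (100) + C (100) + X (10) + X (10) + X (10) + IX (9) = 739. So it is a valid standard Roman numeral.

Yes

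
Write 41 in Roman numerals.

Convert 41 to Roman numerals:
  41 contains 1×40 (XL)
  1 contains 1×1 (I)

XLI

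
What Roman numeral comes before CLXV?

CLXV = 165; previous is 164

CLXIV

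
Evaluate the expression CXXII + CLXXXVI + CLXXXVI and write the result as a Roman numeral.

CXXII = 122, CLXXXVI = 186, CLXXXVI = 186
122 + 186 = 308
308 + 186 = 494

CDXCIV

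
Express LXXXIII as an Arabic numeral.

LXXXIII: L=50, X=10, X=10, X=10, I=1, I=1, I=1
50 + 10 + 10 + 10 + 1 + 1 + 1 = 83

83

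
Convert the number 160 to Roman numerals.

Convert 160 to Roman numerals:
  160 contains 1×100 (C)
  60 contains 1×50 (L)
  10 contains 1×10 (X)

CLX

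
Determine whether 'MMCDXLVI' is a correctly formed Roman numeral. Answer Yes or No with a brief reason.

'MMCDXLVI': Check the rules: uses only the symbols I, V, X, L, C, D, M; no symbol is repeated more than three times in a row; V, L and D each appear at most once; the only places a smaller symbol precedes a larger one are the allowed subtractive pairs CD, XL, the symbol right after such a pair (if any) is smaller than the pair's first symbol, and otherwise the values never increase from left to right. Value: M (1000) + M (1000) + CD (400) + XL (40) + V (5) + I (1) = 2446. So it is a valid standard Roman numeral.

Yes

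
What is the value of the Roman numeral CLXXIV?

CLXXIV: C=100, L=50, X=10, X=10, IV=4
100 + 50 + 10 + 10 + 4 = 174

174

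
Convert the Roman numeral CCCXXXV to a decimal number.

CCCXXXV: C=100, C=100, C=100, X=10, X=10, X=10, V=5
100 + 100 + 100 + 10 + 10 + 10 + 5 = 335

335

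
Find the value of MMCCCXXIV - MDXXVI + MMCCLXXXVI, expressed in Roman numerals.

MMCCCXXIV = 2324, MDXXVI = 1526, MMCCLXXXVI = 2286
2324 - 1526 = 798
798 + 2286 = 3084

MMMLXXXIV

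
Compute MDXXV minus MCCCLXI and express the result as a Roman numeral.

MDXXV = 1525
MCCCLXI = 1361
1525 - 1361 = 164

CLXIV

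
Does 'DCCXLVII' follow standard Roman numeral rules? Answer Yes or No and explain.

'DCCXLVII': Check the rules: uses only the symbols I, V, X, L, C, D, M; no symbol is repeated more than three times in a row; V, L and D each appear at most once; the only place a smaller symbol precedes a larger one is the allowed subtractive pair XL, the symbol right after such a pair (if any) is smaller than the pair's first symbol, and otherwise the values never increase from left to right. Value: D (500) + C (100) + C (100) + XL (40) + V (5) + I (1) + I (1) = 747. So it is a valid standard Roman numeral.

Yes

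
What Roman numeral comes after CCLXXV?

CCLXXV = 275; next is 276

CCLXXVI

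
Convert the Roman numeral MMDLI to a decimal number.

MMDLI: M=1000, M=1000, D=500, L=50, I=1
1000 + 1000 + 500 + 50 + 1 = 2551

2551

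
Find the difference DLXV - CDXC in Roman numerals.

DLXV = 565
CDXC = 490
565 - 490 = 75

LXXV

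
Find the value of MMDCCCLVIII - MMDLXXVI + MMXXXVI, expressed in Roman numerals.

MMDCCCLVIII = 2858, MMDLXXVI = 2576, MMXXXVI = 2036
2858 - 2576 = 282
282 + 2036 = 2318

MMCCCXVIII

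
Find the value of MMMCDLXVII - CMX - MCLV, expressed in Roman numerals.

MMMCDLXVII = 3467, CMX = 910, MCLV = 1155
3467 - 910 = 2557
2557 - 1155 = 1402

MCDII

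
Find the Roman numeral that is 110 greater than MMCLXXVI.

MMCLXXVI = 2176
2176 + 110 = 2286

MMCCLXXXVI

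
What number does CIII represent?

CIII: C=100, I=1, I=1, I=1
100 + 1 + 1 + 1 = 103

103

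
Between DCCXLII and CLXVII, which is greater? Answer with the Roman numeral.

DCCXLII = 742
CLXVII = 167
742 is larger

DCCXLII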